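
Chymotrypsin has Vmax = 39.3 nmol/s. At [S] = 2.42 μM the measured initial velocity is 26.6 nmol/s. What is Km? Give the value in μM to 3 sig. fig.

1.16 μM

From v = Vmax[S]/(Km+[S]), Km = [S](Vmax − v)/v.
Km = 2.42 × (39.3 − 26.6) / 26.6 = 30.73/26.6 = 1.16 μM.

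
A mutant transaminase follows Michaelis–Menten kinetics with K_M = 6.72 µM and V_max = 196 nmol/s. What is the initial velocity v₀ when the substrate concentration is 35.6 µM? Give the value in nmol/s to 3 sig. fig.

[S]/(Km+[S]) = 35.6/42.32 = 0.8412, the fractional saturation.
v = 0.8412 × Vmax = 0.8412 × 196 = 165 nmol/s.

165 nmol/s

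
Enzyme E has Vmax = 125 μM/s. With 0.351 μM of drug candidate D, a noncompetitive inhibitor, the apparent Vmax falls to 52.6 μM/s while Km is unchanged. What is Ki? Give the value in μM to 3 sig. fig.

0.255 μM

Noncompetitive: Vmax,app = Vmax/α with α = 1 + [I]/Ki.
α = Vmax/Vmax,app = 125/52.6 = 2.376.
Ki = [I]/(α − 1) = 0.351/1.376 = 0.255 μM.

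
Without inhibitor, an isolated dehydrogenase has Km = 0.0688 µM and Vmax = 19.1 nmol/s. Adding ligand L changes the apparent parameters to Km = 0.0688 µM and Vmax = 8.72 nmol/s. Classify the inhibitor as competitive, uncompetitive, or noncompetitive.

noncompetitive

Vmax decreases (19.1 → 8.72 nmol/s) while Km is unchanged — pure noncompetitive inhibition.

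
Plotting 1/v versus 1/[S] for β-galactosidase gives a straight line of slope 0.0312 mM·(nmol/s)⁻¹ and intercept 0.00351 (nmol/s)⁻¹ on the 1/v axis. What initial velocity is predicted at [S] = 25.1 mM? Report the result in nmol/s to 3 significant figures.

The y-intercept is 1/Vmax, so Vmax = 1/0.00351 = 285 nmol/s.
The slope is Km/Vmax, so Km = 0.0312 × 285 = 8.89 mM.
Then v = 285 × 25.1/(8.89 + 25.1) = 210 nmol/s.

210 nmol/s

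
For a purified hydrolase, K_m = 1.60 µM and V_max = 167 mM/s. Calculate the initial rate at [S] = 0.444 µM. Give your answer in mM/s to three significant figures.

36.3 mM/s

v = Vmax·[S]/(Km + [S]) = 167 × 0.444 / (1.60 + 0.444)
  = 74.15 / 2.044 = 36.3 mM/s.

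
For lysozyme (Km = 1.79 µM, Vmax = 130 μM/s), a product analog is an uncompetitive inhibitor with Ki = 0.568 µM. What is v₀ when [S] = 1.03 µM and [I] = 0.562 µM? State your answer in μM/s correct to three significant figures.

34.9 μM/s

With α = 1 + [I]/Ki = 1 + 0.562/0.568 = 1.989, the uncompetitive rate law is v = (Vmax/α)·[S] / (Km/α + [S]).
v = (130/1.989)×1.03 / (1.79/1.989 + 1.03) = 67.31/1.930 = 34.9 μM/s.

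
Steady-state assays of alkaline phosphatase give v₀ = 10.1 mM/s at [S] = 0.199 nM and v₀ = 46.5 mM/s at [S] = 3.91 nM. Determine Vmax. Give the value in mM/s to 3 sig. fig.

From v = Vmax[S]/(Km+[S]), each point gives Vmax = v(Km+[S])/[S].
Equating: 10.1(Km+0.199)/0.199 = 46.5(Km+3.91)/3.91.
50.75·Km + 10.1 = 11.89·Km + 46.5, so (50.75 − 11.89)·Km = 46.5 − 10.1.
Km = 36.40/38.86 = 0.937 nM; then Vmax = 10.1(0.937+0.199)/0.199 = 57.6 mM/s.

57.6 mM/s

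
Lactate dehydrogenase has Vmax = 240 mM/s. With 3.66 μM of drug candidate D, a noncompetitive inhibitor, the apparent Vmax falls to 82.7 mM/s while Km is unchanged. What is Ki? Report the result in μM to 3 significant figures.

1.92 μM

Noncompetitive: Vmax,app = Vmax/α with α = 1 + [I]/Ki.
α = Vmax/Vmax,app = 240/82.7 = 2.902.
Since α = 1 + [I]/Ki, [I]/Ki = 2.902 − 1 = 1.902 and Ki = 3.66/1.902 = 1.92 μM.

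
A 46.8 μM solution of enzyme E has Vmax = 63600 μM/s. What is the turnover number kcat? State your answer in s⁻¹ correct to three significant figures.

kcat = Vmax/[E]total = 63600 μM/s / 46.8 μM = 1360 s⁻¹.

1360 s⁻¹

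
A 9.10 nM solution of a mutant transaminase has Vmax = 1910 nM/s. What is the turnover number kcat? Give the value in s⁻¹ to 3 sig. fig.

kcat = Vmax/[E]total = 1910 nM/s / 9.10 nM = 210 s⁻¹.

210 s⁻¹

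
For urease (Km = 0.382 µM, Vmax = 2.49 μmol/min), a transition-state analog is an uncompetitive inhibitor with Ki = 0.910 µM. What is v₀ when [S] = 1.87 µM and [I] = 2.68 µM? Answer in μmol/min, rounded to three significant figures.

0.600 μmol/min

α = 1 + [I]/Ki = 1 + 2.68/0.910 = 3.945.
For an uncompetitive inhibitor, both parameters are divided by α, giving Vmax/α and Km/α: Km,app = 0.0968 µM, Vmax,app = 0.631 μmol/min.
v = Vmax,app·[S]/(Km,app + [S]) = 0.631 × 1.87/(0.0968 + 1.87) = 0.600 μmol/min.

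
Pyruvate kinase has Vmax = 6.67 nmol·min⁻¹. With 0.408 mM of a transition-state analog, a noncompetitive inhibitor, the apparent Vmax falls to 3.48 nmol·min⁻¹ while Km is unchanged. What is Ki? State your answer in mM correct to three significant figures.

Noncompetitive: Vmax,app = Vmax/α with α = 1 + [I]/Ki.
α = Vmax/Vmax,app = 6.67/3.48 = 1.917.
Ki = [I]/(α − 1) = 0.408/0.9167 = 0.445 mM.

0.445 mM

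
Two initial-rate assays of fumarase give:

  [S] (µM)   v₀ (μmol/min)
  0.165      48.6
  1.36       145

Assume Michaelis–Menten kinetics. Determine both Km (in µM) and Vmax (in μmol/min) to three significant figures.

From v = Vmax[S]/(Km+[S]), each point gives Vmax = v(Km+[S])/[S].
Equating: 48.6(Km+0.165)/0.165 = 145(Km+1.36)/1.36.
294.5·Km + 48.6 = 106.6·Km + 145, so (294.5 − 106.6)·Km = 145 − 48.6.
Km = 96.40/187.9 = 0.513 µM; then Vmax = 48.6(0.513+0.165)/0.165 = 200 μmol/min.

Km = 0.513 µM; Vmax = 200 μmol/min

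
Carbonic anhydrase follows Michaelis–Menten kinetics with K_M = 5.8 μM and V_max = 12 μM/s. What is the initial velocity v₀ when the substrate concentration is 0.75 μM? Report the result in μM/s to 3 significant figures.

1.37 μM/s

[S]/(Km+[S]) = 0.75/6.550 = 0.1145, the fractional saturation.
v = 0.1145 × Vmax = 0.1145 × 12 = 1.37 μM/s.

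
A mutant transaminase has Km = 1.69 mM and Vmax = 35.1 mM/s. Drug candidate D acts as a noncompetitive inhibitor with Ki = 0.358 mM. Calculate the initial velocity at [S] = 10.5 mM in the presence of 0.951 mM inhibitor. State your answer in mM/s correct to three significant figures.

8.27 mM/s

α = 1 + [I]/Ki = 1 + 0.951/0.358 = 3.656.
For a noncompetitive inhibitor, Vmax is reduced to Vmax/α while Km is unchanged: Km,app = 1.69 mM, Vmax,app = 9.60 mM/s.
v = Vmax,app·[S]/(Km,app + [S]) = 9.60 × 10.5/(1.69 + 10.5) = 8.27 mM/s.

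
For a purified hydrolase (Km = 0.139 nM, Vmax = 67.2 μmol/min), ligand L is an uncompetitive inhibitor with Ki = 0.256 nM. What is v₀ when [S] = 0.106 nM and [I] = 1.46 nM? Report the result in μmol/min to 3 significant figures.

8.38 μmol/min

α = 1 + [I]/Ki = 1 + 1.46/0.256 = 6.703.
For an uncompetitive inhibitor, both parameters are divided by α, giving Vmax/α and Km/α: Km,app = 0.0207 nM, Vmax,app = 10.0 μmol/min.
v = Vmax,app·[S]/(Km,app + [S]) = 10.0 × 0.106/(0.0207 + 0.106) = 8.38 μmol/min.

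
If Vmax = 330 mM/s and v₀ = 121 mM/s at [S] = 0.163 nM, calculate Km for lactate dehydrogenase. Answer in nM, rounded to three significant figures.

0.282 nM

v/Vmax = 121/330 = 0.3667 = [S]/(Km+[S]).
So Km + [S] = [S]/0.3667 = 0.4445 nM, giving Km = 0.4445 − 0.163 = 0.282 nM.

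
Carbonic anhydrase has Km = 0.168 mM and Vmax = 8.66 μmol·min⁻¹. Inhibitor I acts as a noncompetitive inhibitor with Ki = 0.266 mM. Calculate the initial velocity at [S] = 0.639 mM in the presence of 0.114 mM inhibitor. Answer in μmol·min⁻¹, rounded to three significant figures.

4.80 μmol·min⁻¹

α = 1 + [I]/Ki = 1 + 0.114/0.266 = 1.429.
For a noncompetitive inhibitor, Vmax is reduced to Vmax/α while Km is unchanged: Km,app = 0.168 mM, Vmax,app = 6.06 μmol·min⁻¹.
v = Vmax,app·[S]/(Km,app + [S]) = 6.06 × 0.639/(0.168 + 0.639) = 4.80 μmol·min⁻¹.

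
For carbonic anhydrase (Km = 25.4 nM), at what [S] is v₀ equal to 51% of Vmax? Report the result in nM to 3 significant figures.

26.4 nM

v/Vmax = [S]/(Km+[S]) = 0.51, so [S] = Km·0.51/(1 − 0.51) = 25.4 × 1.041.
[S] = 26.4 nM.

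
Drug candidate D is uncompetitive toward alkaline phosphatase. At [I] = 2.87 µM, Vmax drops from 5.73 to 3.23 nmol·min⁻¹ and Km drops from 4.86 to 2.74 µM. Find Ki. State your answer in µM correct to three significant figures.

Uncompetitive: Vmax,app = Vmax/α (and Km,app = Km/α) with α = 1 + [I]/Ki.
α = Vmax/Vmax,app = 5.73/3.23 = 1.774.
Since α = 1 + [I]/Ki, [I]/Ki = 1.774 − 1 = 0.7740 and Ki = 2.87/0.7740 = 3.71 µM.

3.71 µM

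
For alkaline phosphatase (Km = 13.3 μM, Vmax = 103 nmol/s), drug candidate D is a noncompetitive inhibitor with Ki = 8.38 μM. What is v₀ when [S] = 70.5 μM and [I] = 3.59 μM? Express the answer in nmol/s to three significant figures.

60.7 nmol/s

With α = 1 + [I]/Ki = 1 + 3.59/8.38 = 1.428, the noncompetitive rate law is v = (Vmax/α)·[S] / (Km + [S]).
v = (103/1.428)×70.5 / (13.3 + 70.5) = 5084/83.80 = 60.7 nmol/s.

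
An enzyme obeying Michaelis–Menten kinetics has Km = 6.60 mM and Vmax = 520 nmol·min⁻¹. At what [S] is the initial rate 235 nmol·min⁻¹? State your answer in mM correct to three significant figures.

5.44 mM

Rearranging v = Vmax[S]/(Km+[S]) gives [S] = Km·v/(Vmax − v).
[S] = 6.60 × 235 / (520 − 235) = 1551/285.0 = 5.44 mM.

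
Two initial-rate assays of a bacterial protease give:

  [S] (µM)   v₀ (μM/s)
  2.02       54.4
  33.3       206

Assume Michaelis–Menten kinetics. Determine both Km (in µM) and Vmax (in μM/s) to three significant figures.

Km = 7.31 µM; Vmax = 251 μM/s

In reciprocal form, 1/v = (Km/Vmax)·(1/[S]) + 1/Vmax. The two points give (1/[S], 1/v) = (0.4950, 0.01838) and (0.03003, 0.004854).
Slope = (0.01838 − 0.004854)/(0.4950 − 0.03003) = 0.02909; intercept = 0.01838 − 0.02909×0.4950 = 0.003981.
Vmax = 1/intercept = 251 μM/s; Km = slope × Vmax = 0.02909 × 251 = 7.31 µM.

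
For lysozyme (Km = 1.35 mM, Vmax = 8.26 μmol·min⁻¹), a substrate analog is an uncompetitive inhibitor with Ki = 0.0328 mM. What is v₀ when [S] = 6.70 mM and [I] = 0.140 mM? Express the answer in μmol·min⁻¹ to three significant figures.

1.51 μmol·min⁻¹

α = 1 + [I]/Ki = 1 + 0.140/0.0328 = 5.268.
For an uncompetitive inhibitor, both parameters are divided by α, giving Vmax/α and Km/α: Km,app = 0.256 mM, Vmax,app = 1.57 μmol·min⁻¹.
v = Vmax,app·[S]/(Km,app + [S]) = 1.57 × 6.70/(0.256 + 6.70) = 1.51 μmol·min⁻¹.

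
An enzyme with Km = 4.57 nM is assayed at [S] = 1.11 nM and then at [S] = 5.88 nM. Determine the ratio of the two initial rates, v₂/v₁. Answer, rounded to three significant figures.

The fractional saturations are [S]/(Km+[S]) = 1.11/5.680 = 0.1954 and 5.88/10.45 = 0.5627.
v₂/v₁ is just their ratio: 0.5627/0.1954 = 2.88.

2.88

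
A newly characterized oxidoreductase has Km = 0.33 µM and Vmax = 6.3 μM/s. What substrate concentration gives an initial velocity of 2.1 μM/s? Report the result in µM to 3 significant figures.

Rearranging v = Vmax[S]/(Km+[S]) gives [S] = Km·v/(Vmax − v).
[S] = 0.33 × 2.1 / (6.3 − 2.1) = 0.6930/4.200 = 0.165 µM.

0.165 µM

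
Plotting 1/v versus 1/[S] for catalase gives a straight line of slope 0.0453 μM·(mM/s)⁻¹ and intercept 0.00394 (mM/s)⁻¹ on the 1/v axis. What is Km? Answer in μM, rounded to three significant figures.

y-intercept = 1/Vmax ⇒ Vmax = 254 mM/s; slope = Km/Vmax ⇒ Km = slope × Vmax.
Km = 0.0453 × 254 = 11.5 μM.

11.5 μM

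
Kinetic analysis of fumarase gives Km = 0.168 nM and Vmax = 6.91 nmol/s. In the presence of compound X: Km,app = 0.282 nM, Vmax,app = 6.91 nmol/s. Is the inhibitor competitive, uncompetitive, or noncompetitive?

Km increases (0.168 → 0.282 nM) while Vmax is unchanged — the hallmark of competitive inhibition.

competitive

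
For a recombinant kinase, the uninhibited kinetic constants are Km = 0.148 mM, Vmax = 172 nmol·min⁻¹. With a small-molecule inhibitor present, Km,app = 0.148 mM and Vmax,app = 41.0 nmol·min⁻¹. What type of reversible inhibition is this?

Vmax decreases (172 → 41.0 nmol·min⁻¹) while Km is unchanged — pure noncompetitive inhibition.

noncompetitive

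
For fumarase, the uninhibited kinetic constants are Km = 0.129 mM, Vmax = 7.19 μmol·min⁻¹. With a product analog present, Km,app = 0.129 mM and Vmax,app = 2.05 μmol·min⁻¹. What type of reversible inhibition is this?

noncompetitive

Vmax decreases (7.19 → 2.05 μmol·min⁻¹) while Km is unchanged — pure noncompetitive inhibition.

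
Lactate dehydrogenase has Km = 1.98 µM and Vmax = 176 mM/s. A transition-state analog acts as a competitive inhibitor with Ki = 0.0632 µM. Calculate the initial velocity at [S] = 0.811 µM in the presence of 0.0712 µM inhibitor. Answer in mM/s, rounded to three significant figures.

28.4 mM/s

α = 1 + [I]/Ki = 1 + 0.0712/0.0632 = 2.127.
For a competitive inhibitor, Vmax is unchanged and the apparent Km becomes α·Km: Km,app = 4.21 µM, Vmax,app = 176 mM/s.
v = Vmax,app·[S]/(Km,app + [S]) = 176 × 0.811/(4.21 + 0.811) = 28.4 mM/s.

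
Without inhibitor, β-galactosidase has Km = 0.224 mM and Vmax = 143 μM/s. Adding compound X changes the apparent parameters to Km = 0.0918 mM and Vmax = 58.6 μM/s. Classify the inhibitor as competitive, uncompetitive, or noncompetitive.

uncompetitive

Both Km and Vmax decrease by the same factor (~2.44-fold) — characteristic of uncompetitive inhibition.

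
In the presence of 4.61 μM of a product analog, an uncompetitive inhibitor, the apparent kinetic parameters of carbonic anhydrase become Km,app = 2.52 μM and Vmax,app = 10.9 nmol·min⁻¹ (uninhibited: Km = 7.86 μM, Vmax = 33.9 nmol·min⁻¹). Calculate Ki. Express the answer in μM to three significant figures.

Uncompetitive: Vmax,app = Vmax/α (and Km,app = Km/α) with α = 1 + [I]/Ki.
α = Vmax/Vmax,app = 33.9/10.9 = 3.110.
Since α = 1 + [I]/Ki, [I]/Ki = 3.110 − 1 = 2.110 and Ki = 4.61/2.110 = 2.18 μM.

2.18 μM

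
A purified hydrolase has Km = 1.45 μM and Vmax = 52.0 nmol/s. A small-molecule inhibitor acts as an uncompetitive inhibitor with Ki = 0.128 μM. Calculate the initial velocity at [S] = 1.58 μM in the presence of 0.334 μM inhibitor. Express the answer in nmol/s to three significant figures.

With α = 1 + [I]/Ki = 1 + 0.334/0.128 = 3.609, the uncompetitive rate law is v = (Vmax/α)·[S] / (Km/α + [S]).
v = (52.0/3.609)×1.58 / (1.45/3.609 + 1.58) = 22.76/1.982 = 11.5 nmol/s.

11.5 nmol/s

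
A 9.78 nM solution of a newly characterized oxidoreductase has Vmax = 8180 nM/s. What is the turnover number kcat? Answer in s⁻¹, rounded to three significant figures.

kcat = Vmax/[E]total = 8180 nM/s / 9.78 nM = 836 s⁻¹.

836 s⁻¹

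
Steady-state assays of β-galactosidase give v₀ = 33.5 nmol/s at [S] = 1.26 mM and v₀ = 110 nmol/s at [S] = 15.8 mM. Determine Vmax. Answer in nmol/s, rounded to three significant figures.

In reciprocal form, 1/v = (Km/Vmax)·(1/[S]) + 1/Vmax. The two points give (1/[S], 1/v) = (0.7937, 0.02985) and (0.06329, 0.009091).
Slope = (0.02985 − 0.009091)/(0.7937 − 0.06329) = 0.02842; intercept = 0.02985 − 0.02842×0.7937 = 0.007292.
Vmax = 1/intercept = 137 nmol/s; Km = slope × Vmax = 0.02842 × 137 = 3.90 mM.

137 nmol/s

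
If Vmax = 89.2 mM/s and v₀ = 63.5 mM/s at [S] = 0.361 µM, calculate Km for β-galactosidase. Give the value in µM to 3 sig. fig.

v/Vmax = 63.5/89.2 = 0.7119 = [S]/(Km+[S]).
So Km + [S] = [S]/0.7119 = 0.5071 µM, giving Km = 0.5071 − 0.361 = 0.146 µM.

0.146 µM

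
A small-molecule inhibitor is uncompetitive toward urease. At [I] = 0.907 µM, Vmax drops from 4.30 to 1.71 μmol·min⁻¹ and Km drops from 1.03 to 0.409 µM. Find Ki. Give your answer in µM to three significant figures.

Uncompetitive: Vmax,app = Vmax/α (and Km,app = Km/α) with α = 1 + [I]/Ki.
α = Vmax/Vmax,app = 4.30/1.71 = 2.515.
Since α = 1 + [I]/Ki, [I]/Ki = 2.515 − 1 = 1.515 and Ki = 0.907/1.515 = 0.599 µM.

0.599 µM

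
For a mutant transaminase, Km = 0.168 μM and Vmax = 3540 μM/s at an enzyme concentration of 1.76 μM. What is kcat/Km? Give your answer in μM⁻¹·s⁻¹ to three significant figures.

12000 μM⁻¹·s⁻¹

kcat = Vmax/[E]total = 3540/1.76 = 2010 s⁻¹.
kcat/Km = 2010/0.168 = 12000 μM⁻¹·s⁻¹.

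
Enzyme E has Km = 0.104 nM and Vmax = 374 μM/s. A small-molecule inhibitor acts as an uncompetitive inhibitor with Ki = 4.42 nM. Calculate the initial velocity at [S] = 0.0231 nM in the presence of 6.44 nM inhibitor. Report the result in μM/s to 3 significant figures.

With α = 1 + [I]/Ki = 1 + 6.44/4.42 = 2.457, the uncompetitive rate law is v = (Vmax/α)·[S] / (Km/α + [S]).
v = (374/2.457)×0.0231 / (0.104/2.457 + 0.0231) = 3.516/0.06543 = 53.7 μM/s.

53.7 μM/s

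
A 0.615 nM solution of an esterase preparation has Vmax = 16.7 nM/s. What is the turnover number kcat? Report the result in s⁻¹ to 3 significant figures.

27.2 s⁻¹

kcat = Vmax/[E]total = 16.7 nM/s / 0.615 nM = 27.2 s⁻¹.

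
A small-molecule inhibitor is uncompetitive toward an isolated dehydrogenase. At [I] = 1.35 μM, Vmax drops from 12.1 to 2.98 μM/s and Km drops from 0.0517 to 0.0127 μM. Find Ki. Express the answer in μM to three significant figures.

0.441 μM

Uncompetitive: Vmax,app = Vmax/α (and Km,app = Km/α) with α = 1 + [I]/Ki.
α = Vmax/Vmax,app = 12.1/2.98 = 4.060.
Ki = [I]/(α − 1) = 1.35/3.060 = 0.441 μM.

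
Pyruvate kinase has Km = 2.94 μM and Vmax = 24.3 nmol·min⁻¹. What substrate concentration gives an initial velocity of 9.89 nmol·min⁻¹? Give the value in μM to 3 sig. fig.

The required fractional saturation is v/Vmax = 9.89/24.3 = 0.4070.
Then [S]/(Km+[S]) = 0.4070 ⇒ [S] = 2.94 × 0.4070/(1 − 0.4070) = 2.02 μM.

2.02 μM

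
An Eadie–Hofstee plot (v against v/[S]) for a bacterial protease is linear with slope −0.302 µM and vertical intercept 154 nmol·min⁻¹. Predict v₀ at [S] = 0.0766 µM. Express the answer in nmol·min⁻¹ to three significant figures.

31.2 nmol·min⁻¹

In the Eadie–Hofstee form v = Vmax − Km·(v/[S]), the slope is −Km and the intercept is Vmax, so Km = 0.302 µM and Vmax = 154 nmol·min⁻¹.
v = 154 × 0.0766/(0.302 + 0.0766) = 31.2 nmol·min⁻¹.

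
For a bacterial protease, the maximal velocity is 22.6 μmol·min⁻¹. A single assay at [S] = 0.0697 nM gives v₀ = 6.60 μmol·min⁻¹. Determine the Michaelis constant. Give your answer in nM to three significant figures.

0.169 nM

From v = Vmax[S]/(Km+[S]), Km = [S](Vmax − v)/v.
Km = 0.0697 × (22.6 − 6.60) / 6.60 = 1.115/6.60 = 0.169 nM.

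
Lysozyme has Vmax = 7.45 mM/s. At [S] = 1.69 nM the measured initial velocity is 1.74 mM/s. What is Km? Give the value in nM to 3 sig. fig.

From v = Vmax[S]/(Km+[S]), Km = [S](Vmax − v)/v.
Km = 1.69 × (7.45 − 1.74) / 1.74 = 9.650/1.74 = 5.55 nM.

5.55 nM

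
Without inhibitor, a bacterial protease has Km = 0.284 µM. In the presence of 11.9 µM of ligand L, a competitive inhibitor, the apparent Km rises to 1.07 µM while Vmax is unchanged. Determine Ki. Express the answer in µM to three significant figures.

4.30 µM

Competitive: Km,app = α·Km with α = 1 + [I]/Ki.
α = Km,app/Km = 1.07/0.284 = 3.768.
Ki = [I]/(α − 1) = 11.9/2.768 = 4.30 µM.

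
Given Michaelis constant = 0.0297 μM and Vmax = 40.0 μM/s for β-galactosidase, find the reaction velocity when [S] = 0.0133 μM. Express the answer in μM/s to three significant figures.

12.4 μM/s

[S]/(Km+[S]) = 0.0133/0.04300 = 0.3093, the fractional saturation.
v = 0.3093 × Vmax = 0.3093 × 40.0 = 12.4 μM/s.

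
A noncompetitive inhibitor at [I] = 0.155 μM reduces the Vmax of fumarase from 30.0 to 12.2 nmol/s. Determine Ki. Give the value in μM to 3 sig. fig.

Noncompetitive: Vmax,app = Vmax/α with α = 1 + [I]/Ki.
α = Vmax/Vmax,app = 30.0/12.2 = 2.459.
Since α = 1 + [I]/Ki, [I]/Ki = 2.459 − 1 = 1.459 and Ki = 0.155/1.459 = 0.106 μM.

0.106 μM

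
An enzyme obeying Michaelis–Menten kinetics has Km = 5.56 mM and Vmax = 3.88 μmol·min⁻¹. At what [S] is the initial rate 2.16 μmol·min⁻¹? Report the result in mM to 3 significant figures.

6.98 mM

Rearranging v = Vmax[S]/(Km+[S]) gives [S] = Km·v/(Vmax − v).
[S] = 5.56 × 2.16 / (3.88 − 2.16) = 12.01/1.720 = 6.98 mM.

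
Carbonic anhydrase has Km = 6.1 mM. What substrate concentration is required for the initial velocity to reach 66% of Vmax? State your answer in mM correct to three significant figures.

11.8 mM

v/Vmax = [S]/(Km+[S]) = 0.66, so [S] = Km·0.66/(1 − 0.66) = 6.1 × 1.941.
[S] = 11.8 mM.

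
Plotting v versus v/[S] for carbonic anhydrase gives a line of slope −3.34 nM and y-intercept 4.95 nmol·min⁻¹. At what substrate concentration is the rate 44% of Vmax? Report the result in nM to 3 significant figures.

The Eadie–Hofstee slope gives Km = 3.34 nM (slope = −Km).
v/Vmax = [S]/(Km+[S]) = 0.44 ⇒ [S] = Km·0.44/(1−0.44) = 3.34 × 0.7857 = 2.62 nM.

2.62 nM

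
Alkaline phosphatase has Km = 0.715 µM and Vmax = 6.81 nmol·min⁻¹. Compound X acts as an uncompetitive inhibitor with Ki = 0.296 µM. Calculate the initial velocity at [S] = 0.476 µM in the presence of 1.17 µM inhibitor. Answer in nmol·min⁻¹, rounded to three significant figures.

1.06 nmol·min⁻¹

α = 1 + [I]/Ki = 1 + 1.17/0.296 = 4.953.
For an uncompetitive inhibitor, both parameters are divided by α, giving Vmax/α and Km/α: Km,app = 0.144 µM, Vmax,app = 1.38 nmol·min⁻¹.
v = Vmax,app·[S]/(Km,app + [S]) = 1.38 × 0.476/(0.144 + 0.476) = 1.06 nmol·min⁻¹.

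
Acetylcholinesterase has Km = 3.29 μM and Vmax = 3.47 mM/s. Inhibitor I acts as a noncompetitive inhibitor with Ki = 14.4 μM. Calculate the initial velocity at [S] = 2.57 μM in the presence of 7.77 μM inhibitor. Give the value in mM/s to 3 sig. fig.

α = 1 + [I]/Ki = 1 + 7.77/14.4 = 1.540.
For a noncompetitive inhibitor, Vmax is reduced to Vmax/α while Km is unchanged: Km,app = 3.29 μM, Vmax,app = 2.25 mM/s.
v = Vmax,app·[S]/(Km,app + [S]) = 2.25 × 2.57/(3.29 + 2.57) = 0.988 mM/s.

0.988 mM/s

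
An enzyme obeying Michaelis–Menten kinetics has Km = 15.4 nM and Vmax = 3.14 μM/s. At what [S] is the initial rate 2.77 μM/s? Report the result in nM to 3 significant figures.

The required fractional saturation is v/Vmax = 2.77/3.14 = 0.8822.
Then [S]/(Km+[S]) = 0.8822 ⇒ [S] = 15.4 × 0.8822/(1 − 0.8822) = 115 nM.

115 nM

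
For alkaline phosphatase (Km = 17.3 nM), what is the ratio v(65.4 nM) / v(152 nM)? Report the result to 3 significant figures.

The fractional saturations are [S]/(Km+[S]) = 152/169.3 = 0.8978 and 65.4/82.70 = 0.7908.
v₂/v₁ is just their ratio: 0.7908/0.8978 = 0.881.

0.881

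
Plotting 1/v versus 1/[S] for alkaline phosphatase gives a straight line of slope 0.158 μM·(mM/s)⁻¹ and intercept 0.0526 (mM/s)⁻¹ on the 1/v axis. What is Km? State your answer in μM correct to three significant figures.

y-intercept = 1/Vmax ⇒ Vmax = 19.0 mM/s; slope = Km/Vmax ⇒ Km = slope × Vmax.
Km = 0.158 × 19.0 = 3.00 μM.

3.00 μM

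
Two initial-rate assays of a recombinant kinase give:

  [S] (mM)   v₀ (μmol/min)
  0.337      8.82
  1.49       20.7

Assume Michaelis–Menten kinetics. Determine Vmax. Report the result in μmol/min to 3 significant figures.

From v = Vmax[S]/(Km+[S]), each point gives Vmax = v(Km+[S])/[S].
Equating: 8.82(Km+0.337)/0.337 = 20.7(Km+1.49)/1.49.
26.17·Km + 8.82 = 13.89·Km + 20.7, so (26.17 − 13.89)·Km = 20.7 − 8.82.
Km = 11.88/12.28 = 0.967 mM; then Vmax = 8.82(0.967+0.337)/0.337 = 34.1 μmol/min.

34.1 μmol/min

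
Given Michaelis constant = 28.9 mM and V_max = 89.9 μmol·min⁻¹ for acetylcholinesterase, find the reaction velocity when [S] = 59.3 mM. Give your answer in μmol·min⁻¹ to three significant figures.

[S]/(Km+[S]) = 59.3/88.20 = 0.6723, the fractional saturation.
v = 0.6723 × Vmax = 0.6723 × 89.9 = 60.4 μmol·min⁻¹.

60.4 μmol·min⁻¹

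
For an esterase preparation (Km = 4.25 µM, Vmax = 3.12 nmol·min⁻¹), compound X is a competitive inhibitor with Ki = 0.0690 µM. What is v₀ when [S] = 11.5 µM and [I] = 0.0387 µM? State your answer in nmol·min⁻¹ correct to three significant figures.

α = 1 + [I]/Ki = 1 + 0.0387/0.0690 = 1.561.
For a competitive inhibitor, Vmax is unchanged and the apparent Km becomes α·Km: Km,app = 6.63 µM, Vmax,app = 3.12 nmol·min⁻¹.
v = Vmax,app·[S]/(Km,app + [S]) = 3.12 × 11.5/(6.63 + 11.5) = 1.98 nmol·min⁻¹.

1.98 nmol·min⁻¹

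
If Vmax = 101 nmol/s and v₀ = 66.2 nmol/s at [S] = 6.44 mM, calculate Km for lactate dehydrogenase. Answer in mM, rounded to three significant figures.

v/Vmax = 66.2/101 = 0.6554 = [S]/(Km+[S]).
So Km + [S] = [S]/0.6554 = 9.825 mM, giving Km = 9.825 − 6.44 = 3.39 mM.

3.39 mM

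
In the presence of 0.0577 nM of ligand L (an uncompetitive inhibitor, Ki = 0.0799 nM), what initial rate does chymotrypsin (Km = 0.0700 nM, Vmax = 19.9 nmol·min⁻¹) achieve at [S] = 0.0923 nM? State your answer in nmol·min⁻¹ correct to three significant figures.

8.02 nmol·min⁻¹

α = 1 + [I]/Ki = 1 + 0.0577/0.0799 = 1.722.
For an uncompetitive inhibitor, both parameters are divided by α, giving Vmax/α and Km/α: Km,app = 0.0406 nM, Vmax,app = 11.6 nmol·min⁻¹.
v = Vmax,app·[S]/(Km,app + [S]) = 11.6 × 0.0923/(0.0406 + 0.0923) = 8.02 nmol·min⁻¹.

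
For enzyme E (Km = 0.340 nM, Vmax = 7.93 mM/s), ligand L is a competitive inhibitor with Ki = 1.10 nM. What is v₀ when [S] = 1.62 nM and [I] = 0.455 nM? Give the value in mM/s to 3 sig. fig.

With α = 1 + [I]/Ki = 1 + 0.455/1.10 = 1.414, the competitive rate law is v = Vmax[S] / (αKm + [S]).
v = 7.93×1.62 / (1.414×0.340 + 1.62) = 12.85/2.101 = 6.12 mM/s.

6.12 mM/s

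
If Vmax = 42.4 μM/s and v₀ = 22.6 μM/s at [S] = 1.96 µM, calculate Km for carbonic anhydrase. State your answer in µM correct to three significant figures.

1.72 µM

From v = Vmax[S]/(Km+[S]), Km = [S](Vmax − v)/v.
Km = 1.96 × (42.4 − 22.6) / 22.6 = 38.81/22.6 = 1.72 µM.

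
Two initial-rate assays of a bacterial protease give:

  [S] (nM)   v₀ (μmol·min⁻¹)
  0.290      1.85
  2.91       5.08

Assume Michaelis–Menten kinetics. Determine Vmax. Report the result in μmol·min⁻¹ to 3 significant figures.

6.30 μmol·min⁻¹

From v = Vmax[S]/(Km+[S]), each point gives Vmax = v(Km+[S])/[S].
Equating: 1.85(Km+0.290)/0.290 = 5.08(Km+2.91)/2.91.
6.379·Km + 1.85 = 1.746·Km + 5.08, so (6.379 − 1.746)·Km = 5.08 − 1.85.
Km = 3.230/4.634 = 0.697 nM; then Vmax = 1.85(0.697+0.290)/0.290 = 6.30 μmol·min⁻¹.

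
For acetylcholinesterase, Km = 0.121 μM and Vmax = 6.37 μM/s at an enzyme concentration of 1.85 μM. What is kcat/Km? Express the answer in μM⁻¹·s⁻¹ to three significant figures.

28.5 μM⁻¹·s⁻¹

kcat = Vmax/[E]total = 6.37/1.85 = 3.44 s⁻¹.
kcat/Km = 3.44/0.121 = 28.5 μM⁻¹·s⁻¹.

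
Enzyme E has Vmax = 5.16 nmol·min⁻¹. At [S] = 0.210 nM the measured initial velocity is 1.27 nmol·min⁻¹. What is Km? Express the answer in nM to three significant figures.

0.643 nM

From v = Vmax[S]/(Km+[S]), Km = [S](Vmax − v)/v.
Km = 0.210 × (5.16 − 1.27) / 1.27 = 0.8169/1.27 = 0.643 nM.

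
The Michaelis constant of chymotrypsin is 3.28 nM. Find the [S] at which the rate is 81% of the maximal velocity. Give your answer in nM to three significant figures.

14.0 nM

v/Vmax = [S]/(Km+[S]) = 0.81, so [S] = Km·0.81/(1 − 0.81) = 3.28 × 4.263.
[S] = 14.0 nM.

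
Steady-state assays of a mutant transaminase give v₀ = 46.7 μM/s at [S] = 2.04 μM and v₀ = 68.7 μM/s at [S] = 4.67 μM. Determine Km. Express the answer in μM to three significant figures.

In reciprocal form, 1/v = (Km/Vmax)·(1/[S]) + 1/Vmax. The two points give (1/[S], 1/v) = (0.4902, 0.02141) and (0.2141, 0.01456).
Slope = (0.02141 − 0.01456)/(0.4902 − 0.2141) = 0.02484; intercept = 0.02141 − 0.02484×0.4902 = 0.009237.
Vmax = 1/intercept = 108 μM/s; Km = slope × Vmax = 0.02484 × 108 = 2.69 μM.

2.69 μM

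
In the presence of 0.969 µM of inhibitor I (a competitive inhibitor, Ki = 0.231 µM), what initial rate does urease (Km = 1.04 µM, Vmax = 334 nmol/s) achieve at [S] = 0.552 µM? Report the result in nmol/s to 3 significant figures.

α = 1 + [I]/Ki = 1 + 0.969/0.231 = 5.195.
For a competitive inhibitor, Vmax is unchanged and the apparent Km becomes α·Km: Km,app = 5.40 µM, Vmax,app = 334 nmol/s.
v = Vmax,app·[S]/(Km,app + [S]) = 334 × 0.552/(5.40 + 0.552) = 31.0 nmol/s.

31.0 nmol/s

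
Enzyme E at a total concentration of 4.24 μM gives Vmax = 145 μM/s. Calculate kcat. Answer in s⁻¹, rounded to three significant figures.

kcat = Vmax/[E]total = 145 μM/s / 4.24 μM = 34.2 s⁻¹.

34.2 s⁻¹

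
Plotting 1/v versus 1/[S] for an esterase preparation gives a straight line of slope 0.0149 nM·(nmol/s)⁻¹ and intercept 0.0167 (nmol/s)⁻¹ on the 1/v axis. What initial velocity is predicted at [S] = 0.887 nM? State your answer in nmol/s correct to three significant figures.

29.9 nmol/s

The y-intercept is 1/Vmax, so Vmax = 1/0.0167 = 59.9 nmol/s.
The slope is Km/Vmax, so Km = 0.0149 × 59.9 = 0.892 nM.
Then v = 59.9 × 0.887/(0.892 + 0.887) = 29.9 nmol/s.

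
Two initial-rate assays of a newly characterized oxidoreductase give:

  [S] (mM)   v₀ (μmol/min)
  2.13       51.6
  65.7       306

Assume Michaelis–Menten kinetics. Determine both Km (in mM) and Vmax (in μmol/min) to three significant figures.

In reciprocal form, 1/v = (Km/Vmax)·(1/[S]) + 1/Vmax. The two points give (1/[S], 1/v) = (0.4695, 0.01938) and (0.01522, 0.003268).
Slope = (0.01938 − 0.003268)/(0.4695 − 0.01522) = 0.03547; intercept = 0.01938 − 0.03547×0.4695 = 0.002728.
Vmax = 1/intercept = 367 μmol/min; Km = slope × Vmax = 0.03547 × 367 = 13.0 mM.

Km = 13.0 mM; Vmax = 367 μmol/min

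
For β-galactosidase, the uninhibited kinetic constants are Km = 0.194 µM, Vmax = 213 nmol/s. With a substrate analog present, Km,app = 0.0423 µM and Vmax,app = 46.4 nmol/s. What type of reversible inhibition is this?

uncompetitive

Both Km and Vmax decrease by the same factor (~4.59-fold) — characteristic of uncompetitive inhibition.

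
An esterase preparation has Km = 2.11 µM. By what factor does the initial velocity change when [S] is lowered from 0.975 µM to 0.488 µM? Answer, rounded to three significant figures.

Since Vmax cancels, v₂/v₁ = [S]₂(Km+[S]₁) / [S]₁(Km+[S]₂).
= 0.488×(2.11+0.975) / (0.975×(2.11+0.488)) = 1.505/2.533 = 0.594.

0.594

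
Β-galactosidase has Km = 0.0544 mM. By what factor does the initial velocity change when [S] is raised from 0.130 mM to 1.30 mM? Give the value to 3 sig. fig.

Since Vmax cancels, v₂/v₁ = [S]₂(Km+[S]₁) / [S]₁(Km+[S]₂).
= 1.30×(0.0544+0.130) / (0.130×(0.0544+1.30)) = 0.2397/0.1761 = 1.36.

1.36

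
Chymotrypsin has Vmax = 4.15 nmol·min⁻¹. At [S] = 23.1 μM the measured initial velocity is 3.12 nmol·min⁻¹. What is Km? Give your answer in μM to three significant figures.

v/Vmax = 3.12/4.15 = 0.7518 = [S]/(Km+[S]).
So Km + [S] = [S]/0.7518 = 30.73 μM, giving Km = 30.73 − 23.1 = 7.63 μM.

7.63 μM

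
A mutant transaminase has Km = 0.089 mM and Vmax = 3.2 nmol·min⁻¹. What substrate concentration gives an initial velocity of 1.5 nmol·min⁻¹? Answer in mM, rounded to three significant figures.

0.0785 mM

Rearranging v = Vmax[S]/(Km+[S]) gives [S] = Km·v/(Vmax − v).
[S] = 0.089 × 1.5 / (3.2 − 1.5) = 0.1335/1.700 = 0.0785 mM.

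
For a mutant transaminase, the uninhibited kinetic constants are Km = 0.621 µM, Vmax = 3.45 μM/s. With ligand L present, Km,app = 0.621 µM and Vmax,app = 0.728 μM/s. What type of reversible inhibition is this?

Vmax decreases (3.45 → 0.728 μM/s) while Km is unchanged — pure noncompetitive inhibition.

noncompetitive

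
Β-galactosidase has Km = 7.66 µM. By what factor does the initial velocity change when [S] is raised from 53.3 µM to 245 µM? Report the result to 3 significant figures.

The fractional saturations are [S]/(Km+[S]) = 53.3/60.96 = 0.8743 and 245/252.7 = 0.9697.
v₂/v₁ is just their ratio: 0.9697/0.8743 = 1.11.

1.11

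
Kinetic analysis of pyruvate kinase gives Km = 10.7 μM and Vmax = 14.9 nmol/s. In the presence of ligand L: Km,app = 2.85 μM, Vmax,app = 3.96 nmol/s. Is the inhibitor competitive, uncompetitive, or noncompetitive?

uncompetitive

Both Km and Vmax decrease by the same factor (~3.76-fold) — characteristic of uncompetitive inhibition.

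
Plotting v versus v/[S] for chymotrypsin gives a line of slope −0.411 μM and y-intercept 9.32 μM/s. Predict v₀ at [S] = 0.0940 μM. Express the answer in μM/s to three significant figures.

1.73 μM/s

In the Eadie–Hofstee form v = Vmax − Km·(v/[S]), the slope is −Km and the intercept is Vmax, so Km = 0.411 μM and Vmax = 9.32 μM/s.
v = 9.32 × 0.0940/(0.411 + 0.0940) = 1.73 μM/s.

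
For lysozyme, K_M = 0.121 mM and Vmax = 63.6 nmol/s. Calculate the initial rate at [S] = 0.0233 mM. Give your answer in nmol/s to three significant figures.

[S]/(Km+[S]) = 0.0233/0.1443 = 0.1615, the fractional saturation.
v = 0.1615 × Vmax = 0.1615 × 63.6 = 10.3 nmol/s.

10.3 nmol/s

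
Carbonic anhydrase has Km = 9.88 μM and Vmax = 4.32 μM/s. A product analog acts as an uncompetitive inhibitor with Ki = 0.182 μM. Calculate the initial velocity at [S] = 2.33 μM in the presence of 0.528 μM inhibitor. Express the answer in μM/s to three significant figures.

α = 1 + [I]/Ki = 1 + 0.528/0.182 = 3.901.
For an uncompetitive inhibitor, both parameters are divided by α, giving Vmax/α and Km/α: Km,app = 2.53 μM, Vmax,app = 1.11 μM/s.
v = Vmax,app·[S]/(Km,app + [S]) = 1.11 × 2.33/(2.53 + 2.33) = 0.531 μM/s.

0.531 μM/s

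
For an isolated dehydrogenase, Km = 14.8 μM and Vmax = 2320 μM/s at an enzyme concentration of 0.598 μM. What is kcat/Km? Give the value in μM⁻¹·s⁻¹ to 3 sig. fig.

262 μM⁻¹·s⁻¹

kcat = Vmax/[E]total = 2320/0.598 = 3880 s⁻¹.
kcat/Km = 3880/14.8 = 262 μM⁻¹·s⁻¹.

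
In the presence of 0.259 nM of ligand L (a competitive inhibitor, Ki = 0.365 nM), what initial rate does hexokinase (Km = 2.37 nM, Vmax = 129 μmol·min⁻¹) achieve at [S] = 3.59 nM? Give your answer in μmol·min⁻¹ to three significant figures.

With α = 1 + [I]/Ki = 1 + 0.259/0.365 = 1.710, the competitive rate law is v = Vmax[S] / (αKm + [S]).
v = 129×3.59 / (1.710×2.37 + 3.59) = 463.1/7.642 = 60.6 μmol·min⁻¹.

60.6 μmol·min⁻¹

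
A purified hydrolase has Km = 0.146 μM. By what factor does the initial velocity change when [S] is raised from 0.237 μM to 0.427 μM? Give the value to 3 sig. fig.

The fractional saturations are [S]/(Km+[S]) = 0.237/0.3830 = 0.6188 and 0.427/0.5730 = 0.7452.
v₂/v₁ is just their ratio: 0.7452/0.6188 = 1.20.

1.20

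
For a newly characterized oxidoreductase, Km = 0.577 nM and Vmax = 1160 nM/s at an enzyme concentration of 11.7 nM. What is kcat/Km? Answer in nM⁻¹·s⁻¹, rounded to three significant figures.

kcat = Vmax/[E]total = 1160/11.7 = 99.1 s⁻¹.
kcat/Km = 99.1/0.577 = 172 nM⁻¹·s⁻¹.

172 nM⁻¹·s⁻¹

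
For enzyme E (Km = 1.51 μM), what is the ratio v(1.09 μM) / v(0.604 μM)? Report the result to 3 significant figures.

1.47

Since Vmax cancels, v₂/v₁ = [S]₂(Km+[S]₁) / [S]₁(Km+[S]₂).
= 1.09×(1.51+0.604) / (0.604×(1.51+1.09)) = 2.304/1.570 = 1.47.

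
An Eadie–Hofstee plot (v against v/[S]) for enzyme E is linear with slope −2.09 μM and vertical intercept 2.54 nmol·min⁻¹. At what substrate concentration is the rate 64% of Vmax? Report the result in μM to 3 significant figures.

3.72 μM

The Eadie–Hofstee slope gives Km = 2.09 μM (slope = −Km).
v/Vmax = [S]/(Km+[S]) = 0.64 ⇒ [S] = Km·0.64/(1−0.64) = 2.09 × 1.778 = 3.72 μM.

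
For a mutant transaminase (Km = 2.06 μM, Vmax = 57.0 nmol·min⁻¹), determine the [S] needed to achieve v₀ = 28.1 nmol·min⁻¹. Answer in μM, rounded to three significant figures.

2.00 μM

Rearranging v = Vmax[S]/(Km+[S]) gives [S] = Km·v/(Vmax − v).
[S] = 2.06 × 28.1 / (57.0 − 28.1) = 57.89/28.90 = 2.00 μM.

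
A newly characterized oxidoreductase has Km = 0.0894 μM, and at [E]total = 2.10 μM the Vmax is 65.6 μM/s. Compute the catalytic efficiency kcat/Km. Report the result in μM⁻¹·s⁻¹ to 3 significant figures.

349 μM⁻¹·s⁻¹

kcat = Vmax/[E]total = 65.6/2.10 = 31.2 s⁻¹.
kcat/Km = 31.2/0.0894 = 349 μM⁻¹·s⁻¹.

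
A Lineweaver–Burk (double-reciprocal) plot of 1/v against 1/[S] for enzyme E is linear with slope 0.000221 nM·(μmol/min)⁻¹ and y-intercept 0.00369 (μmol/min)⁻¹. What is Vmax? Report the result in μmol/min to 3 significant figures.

271 μmol/min

The y-intercept of a Lineweaver–Burk plot equals 1/Vmax, so Vmax = 1/0.00369 = 271 μmol/min.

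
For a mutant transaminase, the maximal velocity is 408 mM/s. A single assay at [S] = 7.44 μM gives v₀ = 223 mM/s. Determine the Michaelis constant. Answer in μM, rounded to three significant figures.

6.17 μM

From v = Vmax[S]/(Km+[S]), Km = [S](Vmax − v)/v.
Km = 7.44 × (408 − 223) / 223 = 1376/223 = 6.17 μM.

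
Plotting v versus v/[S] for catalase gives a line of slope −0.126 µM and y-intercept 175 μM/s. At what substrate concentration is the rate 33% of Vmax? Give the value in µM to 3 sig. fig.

The Eadie–Hofstee slope gives Km = 0.126 µM (slope = −Km).
v/Vmax = [S]/(Km+[S]) = 0.33 ⇒ [S] = Km·0.33/(1−0.33) = 0.126 × 0.4925 = 0.0621 µM.

0.0621 µM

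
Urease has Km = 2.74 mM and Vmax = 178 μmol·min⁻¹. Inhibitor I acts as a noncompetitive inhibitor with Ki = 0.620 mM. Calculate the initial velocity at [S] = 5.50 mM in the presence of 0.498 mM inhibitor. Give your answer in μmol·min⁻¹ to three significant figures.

α = 1 + [I]/Ki = 1 + 0.498/0.620 = 1.803.
For a noncompetitive inhibitor, Vmax is reduced to Vmax/α while Km is unchanged: Km,app = 2.74 mM, Vmax,app = 98.7 μmol·min⁻¹.
v = Vmax,app·[S]/(Km,app + [S]) = 98.7 × 5.50/(2.74 + 5.50) = 65.9 μmol·min⁻¹.

65.9 μmol·min⁻¹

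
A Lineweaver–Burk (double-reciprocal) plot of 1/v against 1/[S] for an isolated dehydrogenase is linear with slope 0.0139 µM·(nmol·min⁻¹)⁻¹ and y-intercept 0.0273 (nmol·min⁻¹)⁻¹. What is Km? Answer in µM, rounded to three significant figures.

0.509 µM

y-intercept = 1/Vmax ⇒ Vmax = 36.6 nmol·min⁻¹; slope = Km/Vmax ⇒ Km = slope × Vmax.
Km = 0.0139 × 36.6 = 0.509 µM.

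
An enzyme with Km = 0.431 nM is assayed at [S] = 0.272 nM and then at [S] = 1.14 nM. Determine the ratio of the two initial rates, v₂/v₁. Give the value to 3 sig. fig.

The fractional saturations are [S]/(Km+[S]) = 0.272/0.7030 = 0.3869 and 1.14/1.571 = 0.7257.
v₂/v₁ is just their ratio: 0.7257/0.3869 = 1.88.

1.88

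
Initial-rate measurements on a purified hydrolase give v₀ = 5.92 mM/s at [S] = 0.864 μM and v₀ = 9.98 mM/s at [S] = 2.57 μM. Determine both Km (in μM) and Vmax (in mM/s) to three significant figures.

In reciprocal form, 1/v = (Km/Vmax)·(1/[S]) + 1/Vmax. The two points give (1/[S], 1/v) = (1.157, 0.1689) and (0.3891, 0.1002).
Slope = (0.1689 − 0.1002)/(1.157 − 0.3891) = 0.08944; intercept = 0.1689 − 0.08944×1.157 = 0.06540.
Vmax = 1/intercept = 15.3 mM/s; Km = slope × Vmax = 0.08944 × 15.3 = 1.37 μM.

Km = 1.37 μM; Vmax = 15.3 mM/s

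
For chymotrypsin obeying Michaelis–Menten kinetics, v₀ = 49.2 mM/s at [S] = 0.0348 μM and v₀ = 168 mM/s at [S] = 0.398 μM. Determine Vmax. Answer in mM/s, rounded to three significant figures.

From v = Vmax[S]/(Km+[S]), each point gives Vmax = v(Km+[S])/[S].
Equating: 49.2(Km+0.0348)/0.0348 = 168(Km+0.398)/0.398.
1414·Km + 49.2 = 422.1·Km + 168, so (1414 − 422.1)·Km = 168 − 49.2.
Km = 118.8/991.7 = 0.120 μM; then Vmax = 49.2(0.120+0.0348)/0.0348 = 219 mM/s.

219 mM/s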